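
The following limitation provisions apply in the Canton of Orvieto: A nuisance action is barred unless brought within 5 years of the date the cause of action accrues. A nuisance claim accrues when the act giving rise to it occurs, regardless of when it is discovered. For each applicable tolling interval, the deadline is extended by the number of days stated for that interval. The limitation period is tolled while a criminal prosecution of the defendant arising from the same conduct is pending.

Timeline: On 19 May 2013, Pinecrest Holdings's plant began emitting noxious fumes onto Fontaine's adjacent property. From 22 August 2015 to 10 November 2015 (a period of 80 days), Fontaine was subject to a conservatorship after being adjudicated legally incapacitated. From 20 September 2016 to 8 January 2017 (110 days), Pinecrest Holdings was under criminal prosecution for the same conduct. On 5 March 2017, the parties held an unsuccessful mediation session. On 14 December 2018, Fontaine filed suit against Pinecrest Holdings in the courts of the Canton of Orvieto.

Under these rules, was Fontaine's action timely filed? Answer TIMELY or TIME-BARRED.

TIME-BARRED

The limitation period began to run on 19 May 2013.
Adding the 5 years base period to 19 May 2013 gives a deadline of 19 May 2018, before any tolling.
The pending criminal prosecution from 20 September 2016 to 8 January 2017 tolled the period for 110 days, extending the deadline to 6 September 2018.
No stated provision tolls the period for the plaintiff's incapacity, so the interval from 22 August 2015 to 10 November 2015 has no effect on the deadline.
None of the other events listed affects the running of the period under the stated rules.
Filing on 14 December 2018 missed the 6 September 2018 deadline — the action is time-barred.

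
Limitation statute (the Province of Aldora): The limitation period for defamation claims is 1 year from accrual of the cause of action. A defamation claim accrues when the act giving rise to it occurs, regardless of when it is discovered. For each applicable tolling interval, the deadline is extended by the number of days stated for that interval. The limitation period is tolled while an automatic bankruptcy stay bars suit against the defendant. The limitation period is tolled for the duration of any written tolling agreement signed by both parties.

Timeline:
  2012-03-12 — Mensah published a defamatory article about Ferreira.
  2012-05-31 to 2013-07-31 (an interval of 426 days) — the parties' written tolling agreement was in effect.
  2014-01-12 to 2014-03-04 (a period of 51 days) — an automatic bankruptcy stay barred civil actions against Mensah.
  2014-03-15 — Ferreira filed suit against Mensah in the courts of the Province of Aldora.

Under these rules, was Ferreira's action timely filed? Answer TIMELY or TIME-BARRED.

The limitation period began to run on 2012-03-12.
The untolled deadline — 1 year after 2012-03-12 — is 2013-03-12.
Because the written tolling agreement ran from 2012-05-31 to 2013-07-31, the deadline is extended by 426 days to 2014-05-12.
The period was tolled for 51 days by the automatic bankruptcy stay (2014-01-12 to 2014-03-04), pushing the deadline to 2014-07-02.
Filing on 2014-03-15 beat the 2014-07-02 deadline — the action is timely.

TIMELY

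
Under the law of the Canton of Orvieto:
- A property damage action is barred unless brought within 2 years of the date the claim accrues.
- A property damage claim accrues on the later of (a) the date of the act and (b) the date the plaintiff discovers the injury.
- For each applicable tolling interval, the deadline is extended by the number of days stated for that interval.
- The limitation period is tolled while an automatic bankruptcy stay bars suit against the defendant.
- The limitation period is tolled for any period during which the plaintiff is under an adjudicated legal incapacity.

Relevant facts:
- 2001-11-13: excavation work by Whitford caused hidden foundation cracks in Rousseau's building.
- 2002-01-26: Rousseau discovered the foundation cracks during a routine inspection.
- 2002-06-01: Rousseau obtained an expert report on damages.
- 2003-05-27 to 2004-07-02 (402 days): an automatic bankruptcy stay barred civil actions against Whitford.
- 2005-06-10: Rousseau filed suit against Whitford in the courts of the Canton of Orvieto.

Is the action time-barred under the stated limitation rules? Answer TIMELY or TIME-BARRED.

TIME-BARRED

Taking the later of the act (2001-11-13) and discovery (2002-01-26), the claim accrued on 2002-01-26.
2 years from 2002-01-26 is 2004-01-26.
Because the automatic bankruptcy stay ran from 2003-05-27 to 2004-07-02, the deadline is extended by 402 days to 2005-03-03.
The other events in the timeline have no effect on the limitation period under the stated rules.
Filing on 2005-06-10 missed the 2005-03-03 deadline — the action is time-barred.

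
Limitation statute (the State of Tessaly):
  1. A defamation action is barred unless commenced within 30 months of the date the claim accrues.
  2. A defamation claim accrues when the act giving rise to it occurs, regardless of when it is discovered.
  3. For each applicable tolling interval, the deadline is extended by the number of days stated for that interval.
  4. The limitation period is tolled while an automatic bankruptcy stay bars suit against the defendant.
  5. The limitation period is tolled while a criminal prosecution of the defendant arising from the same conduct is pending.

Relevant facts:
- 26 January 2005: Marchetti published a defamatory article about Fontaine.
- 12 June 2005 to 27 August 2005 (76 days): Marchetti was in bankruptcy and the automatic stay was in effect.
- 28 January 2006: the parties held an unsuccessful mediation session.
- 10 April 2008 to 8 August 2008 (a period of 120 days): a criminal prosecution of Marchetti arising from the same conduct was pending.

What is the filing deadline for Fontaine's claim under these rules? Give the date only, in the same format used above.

10 October 2007

The claim accrued on 26 January 2005, the date of the act.
Adding the 30 months base period to 26 January 2005 gives a deadline of 26 July 2007, before any tolling.
The period was tolled for 76 days by the automatic bankruptcy stay (12 June 2005 to 27 August 2005), pushing the deadline to 10 October 2007.
By the time the pending criminal prosecution began on 10 April 2008, the limitation period had already expired on 10 October 2007; that interval cannot revive it.
Nothing else in the chronology tolls or restarts the period.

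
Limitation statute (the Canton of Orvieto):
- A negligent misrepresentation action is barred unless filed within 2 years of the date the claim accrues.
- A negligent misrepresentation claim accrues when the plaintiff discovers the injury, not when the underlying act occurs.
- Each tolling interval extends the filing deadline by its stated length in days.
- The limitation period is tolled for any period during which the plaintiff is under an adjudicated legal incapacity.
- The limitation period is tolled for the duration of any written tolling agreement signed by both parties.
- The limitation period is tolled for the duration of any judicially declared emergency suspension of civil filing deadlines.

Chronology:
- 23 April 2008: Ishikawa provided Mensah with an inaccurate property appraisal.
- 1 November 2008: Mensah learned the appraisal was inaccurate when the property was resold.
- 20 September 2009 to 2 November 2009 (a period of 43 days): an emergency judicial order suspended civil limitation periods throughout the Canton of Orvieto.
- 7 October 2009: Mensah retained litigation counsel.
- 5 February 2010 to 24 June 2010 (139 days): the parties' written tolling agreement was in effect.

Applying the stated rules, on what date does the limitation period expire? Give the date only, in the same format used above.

2 May 2011

Accrual is tied to discovery, so the period began on 1 November 2008 rather than on 23 April 2008 when the act occurred.
The untolled deadline — 2 years after 1 November 2008 — is 1 November 2010.
The period was tolled for 43 days by the emergency suspension of filing deadlines (20 September 2009 to 2 November 2009), pushing the deadline to 14 December 2010.
The written tolling agreement from 5 February 2010 to 24 June 2010 tolled the period for 139 days, extending the deadline to 2 May 2011.
Nothing else in the chronology tolls or restarts the period.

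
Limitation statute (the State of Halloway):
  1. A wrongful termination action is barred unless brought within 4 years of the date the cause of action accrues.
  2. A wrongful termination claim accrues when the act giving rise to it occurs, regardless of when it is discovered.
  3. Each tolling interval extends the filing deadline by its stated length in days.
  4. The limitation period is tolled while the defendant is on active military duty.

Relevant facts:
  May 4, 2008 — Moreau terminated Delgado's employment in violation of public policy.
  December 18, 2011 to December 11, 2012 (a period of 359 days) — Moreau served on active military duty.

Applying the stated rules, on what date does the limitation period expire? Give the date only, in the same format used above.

The claim accrued on May 4, 2008, when the wrongful act occurred.
Adding the 4 years base period to May 4, 2008 gives a deadline of May 4, 2012, before any tolling.
The period was tolled for 359 days by the defendant's active military service (December 18, 2011 to December 11, 2012), pushing the deadline to April 28, 2013.

April 28, 2013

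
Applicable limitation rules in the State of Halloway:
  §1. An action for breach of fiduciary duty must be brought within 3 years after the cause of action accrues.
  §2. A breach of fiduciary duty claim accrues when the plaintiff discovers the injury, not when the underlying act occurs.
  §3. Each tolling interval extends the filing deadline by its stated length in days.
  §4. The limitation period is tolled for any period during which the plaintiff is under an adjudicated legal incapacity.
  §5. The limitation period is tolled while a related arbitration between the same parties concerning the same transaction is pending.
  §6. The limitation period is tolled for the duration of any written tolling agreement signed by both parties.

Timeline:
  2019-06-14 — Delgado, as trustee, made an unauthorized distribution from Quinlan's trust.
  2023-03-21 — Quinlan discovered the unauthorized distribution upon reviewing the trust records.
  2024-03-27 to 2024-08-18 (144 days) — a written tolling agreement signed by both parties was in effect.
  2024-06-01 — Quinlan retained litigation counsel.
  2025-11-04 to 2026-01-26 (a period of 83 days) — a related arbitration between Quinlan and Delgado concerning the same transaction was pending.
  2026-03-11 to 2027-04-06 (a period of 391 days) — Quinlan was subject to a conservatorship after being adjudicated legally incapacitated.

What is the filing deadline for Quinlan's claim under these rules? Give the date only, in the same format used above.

2027-11-29

Accrual is tied to discovery, so the period began on 2023-03-21 rather than on 2019-06-14 when the act occurred.
The untolled deadline — 3 years after 2023-03-21 — is 2026-03-21.
The period was tolled for 144 days by the written tolling agreement (2024-03-27 to 2024-08-18), pushing the deadline to 2026-08-12.
The pending related arbitration from 2025-11-04 to 2026-01-26 tolled the period for 83 days, extending the deadline to 2026-11-03.
The plaintiff's legal incapacity from 2026-03-11 to 2027-04-06 tolled the period for 391 days, extending the deadline to 2027-11-29.
The other events in the timeline have no effect on the limitation period under the stated rules.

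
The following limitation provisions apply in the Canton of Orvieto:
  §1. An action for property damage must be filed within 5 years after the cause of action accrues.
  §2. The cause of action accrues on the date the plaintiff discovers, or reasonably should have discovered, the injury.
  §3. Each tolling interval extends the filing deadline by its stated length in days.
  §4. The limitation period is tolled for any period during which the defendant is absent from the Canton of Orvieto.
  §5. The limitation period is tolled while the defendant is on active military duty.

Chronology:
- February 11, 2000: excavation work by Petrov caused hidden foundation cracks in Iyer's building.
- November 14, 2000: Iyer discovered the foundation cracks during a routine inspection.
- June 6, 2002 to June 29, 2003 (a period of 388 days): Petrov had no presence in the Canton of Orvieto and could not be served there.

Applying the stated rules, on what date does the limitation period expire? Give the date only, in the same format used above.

Accrual is tied to discovery, so the period began on November 14, 2000 rather than on February 11, 2000 when the act occurred.
The untolled deadline — 5 years after November 14, 2000 — is November 14, 2005.
The period was tolled for 388 days by the defendant's absence from the jurisdiction (June 6, 2002 to June 29, 2003), pushing the deadline to December 7, 2006.

December 7, 2006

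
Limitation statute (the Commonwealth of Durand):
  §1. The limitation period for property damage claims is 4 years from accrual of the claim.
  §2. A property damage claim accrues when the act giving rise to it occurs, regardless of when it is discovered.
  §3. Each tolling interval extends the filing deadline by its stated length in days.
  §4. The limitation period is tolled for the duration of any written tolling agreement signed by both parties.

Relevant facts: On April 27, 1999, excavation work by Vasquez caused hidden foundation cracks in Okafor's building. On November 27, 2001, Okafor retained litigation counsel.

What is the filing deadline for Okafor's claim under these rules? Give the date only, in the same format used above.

April 27, 2003

The claim accrued on April 27, 1999, when the wrongful act occurred.
The untolled deadline — 4 years after April 27, 1999 — is April 27, 2003.
The other events in the timeline have no effect on the limitation period under the stated rules.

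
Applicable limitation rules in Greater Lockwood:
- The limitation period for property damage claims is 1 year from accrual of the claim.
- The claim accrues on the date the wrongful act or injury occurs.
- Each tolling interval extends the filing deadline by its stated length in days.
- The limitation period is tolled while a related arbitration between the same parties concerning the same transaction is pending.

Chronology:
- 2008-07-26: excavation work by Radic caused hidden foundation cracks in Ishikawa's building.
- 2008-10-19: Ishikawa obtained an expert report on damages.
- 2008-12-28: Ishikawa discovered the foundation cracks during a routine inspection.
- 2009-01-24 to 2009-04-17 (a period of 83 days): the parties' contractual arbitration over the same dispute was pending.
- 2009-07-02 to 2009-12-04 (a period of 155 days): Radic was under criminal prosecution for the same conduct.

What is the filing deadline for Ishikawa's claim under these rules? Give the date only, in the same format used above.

Because the rule ties accrual to occurrence, the claim accrued on 2008-07-26, not on the 2008-12-28 discovery date.
1 year from 2008-07-26 is 2009-07-26.
The period was tolled for 83 days by the pending related arbitration (2009-01-24 to 2009-04-17), pushing the deadline to 2009-10-17.
No stated provision tolls the period for a criminal prosecution, so the interval from 2009-07-02 to 2009-12-04 has no effect on the deadline.
The other events in the timeline have no effect on the limitation period under the stated rules.

2009-10-17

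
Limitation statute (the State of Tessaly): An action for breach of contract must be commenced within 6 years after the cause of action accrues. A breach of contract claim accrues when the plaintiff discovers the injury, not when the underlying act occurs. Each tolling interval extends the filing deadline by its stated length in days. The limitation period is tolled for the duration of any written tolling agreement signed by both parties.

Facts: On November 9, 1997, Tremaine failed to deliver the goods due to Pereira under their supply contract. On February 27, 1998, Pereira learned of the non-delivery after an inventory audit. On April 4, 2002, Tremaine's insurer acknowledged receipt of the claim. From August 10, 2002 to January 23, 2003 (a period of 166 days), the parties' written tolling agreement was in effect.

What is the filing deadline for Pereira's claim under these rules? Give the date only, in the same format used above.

Under the discovery rule, the claim accrued on February 27, 1998, when Pereira discovered the injury — not on the November 9, 1997 date of the underlying act.
6 years from February 27, 1998 is February 27, 2004.
The written tolling agreement from August 10, 2002 to January 23, 2003 tolled the period for 166 days, extending the deadline to August 11, 2004.
Nothing else in the chronology tolls or restarts the period.

August 11, 2004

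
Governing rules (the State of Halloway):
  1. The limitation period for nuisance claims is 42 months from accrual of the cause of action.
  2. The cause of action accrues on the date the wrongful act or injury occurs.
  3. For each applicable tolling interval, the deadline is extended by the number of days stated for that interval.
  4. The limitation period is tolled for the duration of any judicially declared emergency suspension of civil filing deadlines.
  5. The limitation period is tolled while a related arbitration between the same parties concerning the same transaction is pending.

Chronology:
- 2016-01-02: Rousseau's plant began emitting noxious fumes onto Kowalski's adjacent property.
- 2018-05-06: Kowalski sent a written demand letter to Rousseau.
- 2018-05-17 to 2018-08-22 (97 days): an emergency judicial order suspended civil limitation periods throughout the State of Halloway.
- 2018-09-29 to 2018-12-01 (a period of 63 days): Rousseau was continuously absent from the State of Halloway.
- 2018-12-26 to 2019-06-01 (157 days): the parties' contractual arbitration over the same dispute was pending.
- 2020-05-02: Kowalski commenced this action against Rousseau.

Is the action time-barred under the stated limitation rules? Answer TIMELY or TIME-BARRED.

The claim accrued on 2016-01-02, when the wrongful act occurred.
Adding the 42 months base period to 2016-01-02 gives a deadline of 2019-07-02, before any tolling.
Because the emergency suspension of filing deadlines ran from 2018-05-17 to 2018-08-22, the deadline is extended by 97 days to 2019-10-07.
The period was tolled for 157 days by the pending related arbitration (2018-12-26 to 2019-06-01), pushing the deadline to 2020-03-12.
The defendant's absence from the jurisdiction from 2018-09-29 to 2018-12-01 does not toll the period, because no stated rule makes the defendant's absence a tolling event.
None of the other events listed affects the running of the period under the stated rules.
The 2020-05-02 filing falls after the 2020-03-12 deadline; the claim is time-barred.

TIME-BARRED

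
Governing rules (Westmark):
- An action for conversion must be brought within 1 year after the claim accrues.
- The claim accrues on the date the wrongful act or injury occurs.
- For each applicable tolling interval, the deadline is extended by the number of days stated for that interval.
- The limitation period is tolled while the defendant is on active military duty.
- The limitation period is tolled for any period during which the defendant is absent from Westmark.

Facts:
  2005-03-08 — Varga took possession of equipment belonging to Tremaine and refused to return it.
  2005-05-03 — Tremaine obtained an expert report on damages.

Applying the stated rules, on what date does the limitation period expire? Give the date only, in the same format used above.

2006-03-08

The claim accrued on 2005-03-08, when the wrongful act occurred.
The untolled deadline — 1 year after 2005-03-08 — is 2006-03-08.
None of the other events listed affects the running of the period under the stated rules.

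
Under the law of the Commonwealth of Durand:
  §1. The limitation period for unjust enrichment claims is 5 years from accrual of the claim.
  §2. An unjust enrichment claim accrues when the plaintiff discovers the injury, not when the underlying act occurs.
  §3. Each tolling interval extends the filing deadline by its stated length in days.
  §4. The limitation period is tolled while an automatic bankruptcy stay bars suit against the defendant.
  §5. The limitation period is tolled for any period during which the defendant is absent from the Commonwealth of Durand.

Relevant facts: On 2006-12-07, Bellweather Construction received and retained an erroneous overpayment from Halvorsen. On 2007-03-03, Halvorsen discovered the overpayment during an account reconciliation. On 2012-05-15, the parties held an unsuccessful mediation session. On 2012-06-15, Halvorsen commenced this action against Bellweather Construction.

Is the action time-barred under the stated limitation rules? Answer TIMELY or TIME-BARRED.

The claim did not accrue until Halvorsen discovered the injury on 2007-03-03; the 2006-12-07 act date does not start the clock under the stated rule.
5 years from 2007-03-03 is 2012-03-03.
The other events in the timeline have no effect on the limitation period under the stated rules.
The 2012-06-15 filing falls after the 2012-03-03 deadline; the claim is time-barred.

TIME-BARRED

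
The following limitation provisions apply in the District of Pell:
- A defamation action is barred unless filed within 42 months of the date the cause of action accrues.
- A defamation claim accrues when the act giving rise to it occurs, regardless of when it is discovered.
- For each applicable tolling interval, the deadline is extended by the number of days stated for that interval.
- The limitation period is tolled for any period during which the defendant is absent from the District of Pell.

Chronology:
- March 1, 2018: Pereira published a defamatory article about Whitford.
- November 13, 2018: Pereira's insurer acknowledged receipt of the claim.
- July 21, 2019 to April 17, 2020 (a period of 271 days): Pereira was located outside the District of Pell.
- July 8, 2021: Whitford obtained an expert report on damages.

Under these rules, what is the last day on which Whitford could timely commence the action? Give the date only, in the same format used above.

The limitation period began to run on March 1, 2018.
The untolled deadline — 42 months after March 1, 2018 — is September 1, 2021.
The defendant's absence from the jurisdiction from July 21, 2019 to April 17, 2020 tolled the period for 271 days, extending the deadline to May 30, 2022.
None of the other events listed affects the running of the period under the stated rules.

May 30, 2022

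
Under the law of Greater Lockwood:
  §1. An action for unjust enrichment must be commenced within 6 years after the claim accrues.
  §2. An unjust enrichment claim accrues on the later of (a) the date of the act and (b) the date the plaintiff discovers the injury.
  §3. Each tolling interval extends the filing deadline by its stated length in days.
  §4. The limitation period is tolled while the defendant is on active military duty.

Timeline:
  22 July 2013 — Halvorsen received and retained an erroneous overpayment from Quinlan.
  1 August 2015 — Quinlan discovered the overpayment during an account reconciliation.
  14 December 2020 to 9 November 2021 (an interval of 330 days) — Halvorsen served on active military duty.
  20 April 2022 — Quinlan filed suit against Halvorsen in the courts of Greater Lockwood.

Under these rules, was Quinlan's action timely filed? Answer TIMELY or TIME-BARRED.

Taking the later of the act (22 July 2013) and discovery (1 August 2015), the claim accrued on 1 August 2015.
The untolled deadline — 6 years after 1 August 2015 — is 1 August 2021.
The defendant's active military service from 14 December 2020 to 9 November 2021 tolled the period for 330 days, extending the deadline to 27 June 2022.
Filing on 20 April 2022 beat the 27 June 2022 deadline — the action is timely.

TIMELY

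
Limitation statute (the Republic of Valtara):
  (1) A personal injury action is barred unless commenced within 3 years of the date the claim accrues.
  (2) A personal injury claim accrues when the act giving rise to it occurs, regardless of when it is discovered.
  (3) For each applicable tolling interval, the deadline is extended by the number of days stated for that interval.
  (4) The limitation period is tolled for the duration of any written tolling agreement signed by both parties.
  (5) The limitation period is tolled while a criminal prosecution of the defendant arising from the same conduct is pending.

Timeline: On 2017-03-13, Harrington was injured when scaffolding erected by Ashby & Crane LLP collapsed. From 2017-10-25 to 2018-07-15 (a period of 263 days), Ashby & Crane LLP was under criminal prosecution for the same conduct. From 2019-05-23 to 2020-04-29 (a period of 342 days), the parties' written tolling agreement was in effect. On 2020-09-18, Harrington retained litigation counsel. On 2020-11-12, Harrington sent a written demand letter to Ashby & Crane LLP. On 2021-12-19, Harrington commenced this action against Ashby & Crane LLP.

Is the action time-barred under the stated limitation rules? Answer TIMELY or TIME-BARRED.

TIME-BARRED

The limitation period began to run on 2017-03-13.
Adding the 3 years base period to 2017-03-13 gives a deadline of 2020-03-13, before any tolling.
Because the pending criminal prosecution ran from 2017-10-25 to 2018-07-15, the deadline is extended by 263 days to 2020-12-01.
Because the written tolling agreement ran from 2019-05-23 to 2020-04-29, the deadline is extended by 342 days to 2021-11-08.
Nothing else in the chronology tolls or restarts the period.
The 2021-12-19 filing falls after the 2021-11-08 deadline; the claim is time-barred.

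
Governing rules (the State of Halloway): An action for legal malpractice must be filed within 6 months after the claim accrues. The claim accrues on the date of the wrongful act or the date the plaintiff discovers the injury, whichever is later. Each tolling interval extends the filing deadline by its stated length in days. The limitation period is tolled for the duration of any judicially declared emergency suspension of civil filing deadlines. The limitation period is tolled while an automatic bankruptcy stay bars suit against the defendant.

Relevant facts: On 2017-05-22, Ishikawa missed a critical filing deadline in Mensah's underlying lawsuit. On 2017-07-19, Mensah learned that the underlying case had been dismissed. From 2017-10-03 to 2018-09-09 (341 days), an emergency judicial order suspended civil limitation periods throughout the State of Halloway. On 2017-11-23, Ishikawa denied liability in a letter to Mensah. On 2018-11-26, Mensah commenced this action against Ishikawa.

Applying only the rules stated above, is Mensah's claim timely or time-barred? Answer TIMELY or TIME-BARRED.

Because discovery on 2017-07-19 post-dates the 2017-05-22 act, accrual under the later-of rule falls on 2017-07-19.
The untolled deadline — 6 months after 2017-07-19 — is 2018-01-19.
The emergency suspension of filing deadlines from 2017-10-03 to 2018-09-09 tolled the period for 341 days, extending the deadline to 2018-12-26.
None of the other events listed affects the running of the period under the stated rules.
Filing on 2018-11-26 beat the 2018-12-26 deadline — the action is timely.

TIMELY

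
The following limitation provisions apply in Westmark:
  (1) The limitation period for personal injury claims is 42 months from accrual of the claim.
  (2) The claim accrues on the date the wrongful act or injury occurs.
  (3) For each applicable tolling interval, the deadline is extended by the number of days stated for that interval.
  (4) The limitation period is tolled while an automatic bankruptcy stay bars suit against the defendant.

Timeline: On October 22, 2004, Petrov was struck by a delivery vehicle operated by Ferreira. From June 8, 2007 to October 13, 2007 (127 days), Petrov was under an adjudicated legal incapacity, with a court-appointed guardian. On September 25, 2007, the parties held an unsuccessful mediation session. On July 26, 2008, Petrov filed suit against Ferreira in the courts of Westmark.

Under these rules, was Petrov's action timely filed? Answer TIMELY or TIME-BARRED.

The claim accrued on October 22, 2004, when the wrongful act occurred.
Adding the 42 months base period to October 22, 2004 gives a deadline of April 22, 2008, before any tolling.
The plaintiff's legal incapacity from June 8, 2007 to October 13, 2007 does not toll the period, because no stated rule makes the plaintiff's incapacity a tolling event.
The other events in the timeline have no effect on the limitation period under the stated rules.
The July 26, 2008 filing falls after the April 22, 2008 deadline; the claim is time-barred.

TIME-BARRED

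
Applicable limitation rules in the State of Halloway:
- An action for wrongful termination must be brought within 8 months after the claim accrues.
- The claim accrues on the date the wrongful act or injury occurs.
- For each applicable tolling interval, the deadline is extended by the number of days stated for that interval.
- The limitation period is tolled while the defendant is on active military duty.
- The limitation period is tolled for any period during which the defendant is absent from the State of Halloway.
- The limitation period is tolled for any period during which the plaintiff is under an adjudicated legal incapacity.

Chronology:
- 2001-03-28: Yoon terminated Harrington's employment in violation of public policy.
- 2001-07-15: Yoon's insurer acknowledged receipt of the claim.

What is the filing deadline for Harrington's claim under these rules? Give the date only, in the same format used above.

The claim accrued on 2001-03-28, the date of the act.
The untolled deadline — 8 months after 2001-03-28 — is 2001-11-28.
Nothing else in the chronology tolls or restarts the period.

2001-11-28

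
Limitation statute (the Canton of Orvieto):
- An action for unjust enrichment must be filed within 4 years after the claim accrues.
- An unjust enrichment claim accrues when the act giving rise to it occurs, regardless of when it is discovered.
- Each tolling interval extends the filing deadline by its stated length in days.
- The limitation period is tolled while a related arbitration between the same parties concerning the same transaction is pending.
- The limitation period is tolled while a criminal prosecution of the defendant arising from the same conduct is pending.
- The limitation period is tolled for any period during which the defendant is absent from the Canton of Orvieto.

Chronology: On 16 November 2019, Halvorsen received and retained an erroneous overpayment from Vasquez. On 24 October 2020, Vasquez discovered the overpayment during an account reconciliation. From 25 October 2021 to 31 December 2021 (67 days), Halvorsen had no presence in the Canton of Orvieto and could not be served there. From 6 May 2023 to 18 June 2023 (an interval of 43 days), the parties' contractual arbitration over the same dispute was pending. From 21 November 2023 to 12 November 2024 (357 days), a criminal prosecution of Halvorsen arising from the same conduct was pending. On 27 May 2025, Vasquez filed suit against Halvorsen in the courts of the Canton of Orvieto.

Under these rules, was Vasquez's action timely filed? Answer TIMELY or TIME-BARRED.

Because the rule ties accrual to occurrence, the claim accrued on 16 November 2019, not on the 24 October 2020 discovery date.
Adding the 4 years base period to 16 November 2019 gives a deadline of 16 November 2023, before any tolling.
Because the defendant's absence from the jurisdiction ran from 25 October 2021 to 31 December 2021, the deadline is extended by 67 days to 22 January 2024.
Because the pending related arbitration ran from 6 May 2023 to 18 June 2023, the deadline is extended by 43 days to 5 March 2024.
Because the pending criminal prosecution ran from 21 November 2023 to 12 November 2024, the deadline is extended by 357 days to 25 February 2025.
Filing on 27 May 2025 missed the 25 February 2025 deadline — the action is time-barred.

TIME-BARRED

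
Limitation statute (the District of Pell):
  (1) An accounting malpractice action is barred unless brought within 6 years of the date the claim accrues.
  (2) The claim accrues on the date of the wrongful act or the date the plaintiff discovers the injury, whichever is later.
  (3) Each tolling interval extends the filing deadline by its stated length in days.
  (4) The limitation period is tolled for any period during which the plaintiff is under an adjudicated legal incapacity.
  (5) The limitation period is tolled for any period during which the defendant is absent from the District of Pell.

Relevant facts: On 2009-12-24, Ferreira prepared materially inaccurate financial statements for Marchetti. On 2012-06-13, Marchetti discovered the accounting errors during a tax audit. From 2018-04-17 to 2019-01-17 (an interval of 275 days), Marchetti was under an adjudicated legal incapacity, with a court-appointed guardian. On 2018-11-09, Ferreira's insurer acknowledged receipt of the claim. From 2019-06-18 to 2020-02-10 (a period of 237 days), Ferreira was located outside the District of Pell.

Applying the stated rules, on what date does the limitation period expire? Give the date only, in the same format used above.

2019-03-15

Because discovery on 2012-06-13 post-dates the 2009-12-24 act, accrual under the later-of rule falls on 2012-06-13.
6 years from 2012-06-13 is 2018-06-13.
The plaintiff's legal incapacity from 2018-04-17 to 2019-01-17 tolled the period for 275 days, extending the deadline to 2019-03-15.
The defendant's absence from the jurisdiction from 2019-06-18 to 2020-02-10 began after the period had already run on 2019-03-15, so it has no tolling effect.
Nothing else in the chronology tolls or restarts the period.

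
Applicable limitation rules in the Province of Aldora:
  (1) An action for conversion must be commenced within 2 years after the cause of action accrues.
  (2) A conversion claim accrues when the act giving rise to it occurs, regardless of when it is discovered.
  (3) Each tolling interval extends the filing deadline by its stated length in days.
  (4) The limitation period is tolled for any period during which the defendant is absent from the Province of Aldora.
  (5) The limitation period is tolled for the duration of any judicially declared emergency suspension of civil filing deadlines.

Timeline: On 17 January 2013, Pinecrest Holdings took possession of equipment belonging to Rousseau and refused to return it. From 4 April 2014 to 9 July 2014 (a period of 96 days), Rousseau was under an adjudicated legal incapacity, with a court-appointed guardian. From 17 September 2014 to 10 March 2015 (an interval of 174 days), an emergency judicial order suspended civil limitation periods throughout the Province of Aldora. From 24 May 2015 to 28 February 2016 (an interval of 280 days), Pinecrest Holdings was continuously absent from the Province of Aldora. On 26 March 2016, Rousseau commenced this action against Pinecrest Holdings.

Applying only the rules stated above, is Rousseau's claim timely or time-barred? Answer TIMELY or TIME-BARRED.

TIMELY

The limitation period began to run on 17 January 2013.
The untolled deadline — 2 years after 17 January 2013 — is 17 January 2015.
Because the emergency suspension of filing deadlines ran from 17 September 2014 to 10 March 2015, the deadline is extended by 174 days to 10 July 2015.
Because the defendant's absence from the jurisdiction ran from 24 May 2015 to 28 February 2016, the deadline is extended by 280 days to 15 April 2016.
No stated provision tolls the period for the plaintiff's incapacity, so the interval from 4 April 2014 to 9 July 2014 has no effect on the deadline.
Filing on 26 March 2016 beat the 15 April 2016 deadline — the action is timely.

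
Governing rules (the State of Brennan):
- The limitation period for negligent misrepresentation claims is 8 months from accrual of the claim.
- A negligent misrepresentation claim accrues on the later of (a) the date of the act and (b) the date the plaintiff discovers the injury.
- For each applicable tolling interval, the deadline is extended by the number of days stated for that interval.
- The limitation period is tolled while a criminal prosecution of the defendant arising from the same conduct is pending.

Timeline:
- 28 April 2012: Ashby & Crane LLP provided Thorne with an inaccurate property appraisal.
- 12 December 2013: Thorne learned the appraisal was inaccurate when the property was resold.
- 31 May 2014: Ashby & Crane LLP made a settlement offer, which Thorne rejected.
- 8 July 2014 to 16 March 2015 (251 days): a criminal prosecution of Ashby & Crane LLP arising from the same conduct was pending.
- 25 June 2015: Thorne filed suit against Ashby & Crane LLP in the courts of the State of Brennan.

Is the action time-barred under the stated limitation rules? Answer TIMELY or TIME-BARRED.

TIME-BARRED

Because discovery on 12 December 2013 post-dates the 28 April 2012 act, accrual under the later-of rule falls on 12 December 2013.
8 months from 12 December 2013 is 12 August 2014.
The period was tolled for 251 days by the pending criminal prosecution (8 July 2014 to 16 March 2015), pushing the deadline to 20 April 2015.
Nothing else in the chronology tolls or restarts the period.
Filing on 25 June 2015 missed the 20 April 2015 deadline — the action is time-barred.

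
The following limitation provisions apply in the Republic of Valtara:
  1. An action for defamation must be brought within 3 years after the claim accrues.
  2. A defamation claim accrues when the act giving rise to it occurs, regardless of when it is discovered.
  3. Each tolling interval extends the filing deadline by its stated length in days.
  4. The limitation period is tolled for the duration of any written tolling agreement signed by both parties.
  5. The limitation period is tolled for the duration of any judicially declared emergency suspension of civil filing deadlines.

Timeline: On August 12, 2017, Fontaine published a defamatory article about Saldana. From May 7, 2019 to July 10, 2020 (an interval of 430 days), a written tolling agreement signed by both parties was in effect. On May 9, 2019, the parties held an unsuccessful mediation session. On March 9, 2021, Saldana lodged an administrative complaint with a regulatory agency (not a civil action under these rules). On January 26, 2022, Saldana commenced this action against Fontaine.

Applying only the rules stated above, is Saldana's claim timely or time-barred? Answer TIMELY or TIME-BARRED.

TIME-BARRED

The claim accrued on August 12, 2017, the date of the act.
3 years from August 12, 2017 is August 12, 2020.
The period was tolled for 430 days by the written tolling agreement (May 7, 2019 to July 10, 2020), pushing the deadline to October 16, 2021.
None of the other events listed affects the running of the period under the stated rules.
Filing on January 26, 2022 missed the October 16, 2021 deadline — the action is time-barred.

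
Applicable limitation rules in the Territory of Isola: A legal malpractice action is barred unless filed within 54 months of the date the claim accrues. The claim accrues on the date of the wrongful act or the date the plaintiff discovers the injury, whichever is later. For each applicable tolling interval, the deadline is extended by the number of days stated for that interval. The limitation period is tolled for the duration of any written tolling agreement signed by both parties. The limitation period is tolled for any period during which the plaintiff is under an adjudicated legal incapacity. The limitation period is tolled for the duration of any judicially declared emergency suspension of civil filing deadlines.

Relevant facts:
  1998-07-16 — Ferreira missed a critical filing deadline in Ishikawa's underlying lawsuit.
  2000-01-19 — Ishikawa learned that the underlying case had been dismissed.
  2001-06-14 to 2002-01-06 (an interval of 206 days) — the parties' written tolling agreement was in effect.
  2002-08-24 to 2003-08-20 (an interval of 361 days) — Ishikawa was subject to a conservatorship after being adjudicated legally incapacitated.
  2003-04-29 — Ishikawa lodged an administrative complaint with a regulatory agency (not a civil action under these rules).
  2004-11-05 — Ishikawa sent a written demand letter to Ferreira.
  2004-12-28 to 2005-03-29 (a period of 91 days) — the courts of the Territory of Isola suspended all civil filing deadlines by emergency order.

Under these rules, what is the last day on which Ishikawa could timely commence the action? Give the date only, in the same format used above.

2006-05-08

The claim accrued on 2000-01-19 — the later of the 1998-07-16 act and the 2000-01-19 discovery.
Adding the 54 months base period to 2000-01-19 gives a deadline of 2004-07-19, before any tolling.
The written tolling agreement from 2001-06-14 to 2002-01-06 tolled the period for 206 days, extending the deadline to 2005-02-10.
The period was tolled for 361 days by the plaintiff's legal incapacity (2002-08-24 to 2003-08-20), pushing the deadline to 2006-02-06.
Because the emergency suspension of filing deadlines ran from 2004-12-28 to 2005-03-29, the deadline is extended by 91 days to 2006-05-08.
The other events in the timeline have no effect on the limitation period under the stated rules.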